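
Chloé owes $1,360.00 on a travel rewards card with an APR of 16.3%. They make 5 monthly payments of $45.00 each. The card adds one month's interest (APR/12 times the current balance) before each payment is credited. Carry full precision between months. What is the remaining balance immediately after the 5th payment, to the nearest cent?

$1,223.71

Monthly rate r = 16.3%/12 = 1.35833% = 0.0135833.
Each month: B ← B·(1+r) − $45.00.
Month 1: interest $18.47; balance after payment $1,333.47.
Month 2: interest $18.11; balance after payment $1,306.59.
Month 3: interest $17.75; balance after payment $1,279.33.
Month 4: interest $17.38; balance after payment $1,251.71.
Month 5: interest $17.00; balance after payment $1,223.71.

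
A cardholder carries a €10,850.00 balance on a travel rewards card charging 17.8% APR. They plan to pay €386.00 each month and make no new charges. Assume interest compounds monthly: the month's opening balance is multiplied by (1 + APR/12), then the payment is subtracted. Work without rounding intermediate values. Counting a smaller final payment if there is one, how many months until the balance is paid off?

Monthly rate r = 17.8%/12 = 1.48333% = 0.0148333.
Recurrence: B ← B·(1+r) − €386.00.
Month 1: interest €160.94; balance after payment €10,624.94.
Month 2: interest €157.60; balance after payment €10,396.54.
Closed form: n = −ln(1 − rB₀/P)/ln(1+r) = −ln(0.58305)/ln(1.01483) ≈ 36.638, so the balance reaches zero during payment 37.

37 payments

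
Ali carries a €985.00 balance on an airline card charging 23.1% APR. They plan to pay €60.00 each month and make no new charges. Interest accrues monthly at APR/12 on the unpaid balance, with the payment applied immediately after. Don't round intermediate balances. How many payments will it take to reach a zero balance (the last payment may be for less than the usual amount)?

Monthly rate r = 23.1%/12 = 1.925% = 0.01925.
Recurrence: B ← B·(1+r) − €60.00.
Month 1: interest €18.96; balance after payment €943.96.
Month 2: interest €18.17; balance after payment €902.13.
Closed form: n = −ln(1 − rB₀/P)/ln(1+r) = −ln(0.68398)/ln(1.01925) ≈ 19.921, so the balance reaches zero during payment 20.

20 payments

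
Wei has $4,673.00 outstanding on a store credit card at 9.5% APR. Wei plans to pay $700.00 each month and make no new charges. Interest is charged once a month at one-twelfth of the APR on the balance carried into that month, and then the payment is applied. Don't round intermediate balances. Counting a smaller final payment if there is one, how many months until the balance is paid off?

Monthly rate r = 9.5%/12 = 0.791667% = 0.00791667.
Recurrence: B ← B·(1+r) − $700.00.
Month 1: interest $36.99; balance after payment $4,009.99.
Month 2: interest $31.75; balance after payment $3,341.74.
Closed form: n = −ln(1 − rB₀/P)/ln(1+r) = −ln(0.94715)/ln(1.00792) ≈ 6.886, so the balance reaches zero during payment 7.

7 payments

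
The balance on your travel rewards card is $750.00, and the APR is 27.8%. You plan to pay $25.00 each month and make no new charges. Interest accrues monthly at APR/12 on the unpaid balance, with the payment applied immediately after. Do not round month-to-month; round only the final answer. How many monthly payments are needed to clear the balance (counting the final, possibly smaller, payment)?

Monthly rate r = 27.8%/12 = 2.31667% = 0.0231667.
Recurrence: B ← B·(1+r) − $25.00.
Month 1: interest $17.38; balance after payment $742.38.
Month 2: interest $17.20; balance after payment $734.57.
Closed form: n = −ln(1 − rB₀/P)/ln(1+r) = −ln(0.305)/ln(1.02317) ≈ 51.848, so the balance reaches zero during payment 52.

52 months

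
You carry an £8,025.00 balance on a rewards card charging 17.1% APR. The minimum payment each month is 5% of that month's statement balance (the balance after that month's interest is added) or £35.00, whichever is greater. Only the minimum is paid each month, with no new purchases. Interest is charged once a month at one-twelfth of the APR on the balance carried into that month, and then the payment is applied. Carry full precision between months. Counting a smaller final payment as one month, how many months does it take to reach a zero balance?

90 months

Monthly rate r = 17.1%/12 = 1.425% = 0.01425.
While 5% of the post-interest balance exceeds £35.00, each month B ← (B·(1+r))·(1 − 0.05), i.e. B shrinks by the factor (1+r)·0.95 = 0.96354.
This holds for months 1–67. Entering month 68 the balance is £666.26; 5% of the post-interest balance is now below £35.00, so the flat £35.00 minimum applies from here.
From month 68 a fixed £35.00 at rate r clears £666.26 in 23 more payments. Total: 67 + 23 = 90 months.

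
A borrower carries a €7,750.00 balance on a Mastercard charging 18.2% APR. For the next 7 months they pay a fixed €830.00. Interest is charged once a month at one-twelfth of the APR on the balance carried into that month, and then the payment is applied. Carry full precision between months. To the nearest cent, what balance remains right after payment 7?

Monthly rate r = 18.2%/12 = 1.51667% = 0.0151667.
Each month: B ← B·(1+r) − €830.00.
Month 1: interest €117.54; balance after payment €7,037.54.
Month 2: interest €106.74; balance after payment €6,314.28.
Month 3: interest €95.77; balance after payment €5,580.04.
Month 4: interest €84.63; balance after payment €4,834.67.
Month 5: interest €73.33; balance after payment €4,078.00.
Month 6: interest €61.85; balance after payment €3,309.85.
Month 7: interest €50.20; balance after payment €2,530.05.

€2,530.05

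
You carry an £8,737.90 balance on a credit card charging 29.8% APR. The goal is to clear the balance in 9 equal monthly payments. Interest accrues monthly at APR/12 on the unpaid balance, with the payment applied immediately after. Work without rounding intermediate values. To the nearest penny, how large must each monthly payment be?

Monthly rate r = 29.8%/12 = 2.48333% = 0.0248333.
Level-payment amortization: P = B₀·r / (1 − (1+r)^(−n)) = 8737.90·0.0248333 / (1 − 1.02483^(−9)).
Denominator 1 − (1+r)^(−9) = 0.198098887.
P = 216.991 / 0.198098887 ≈ 1095.37.

£1,095.37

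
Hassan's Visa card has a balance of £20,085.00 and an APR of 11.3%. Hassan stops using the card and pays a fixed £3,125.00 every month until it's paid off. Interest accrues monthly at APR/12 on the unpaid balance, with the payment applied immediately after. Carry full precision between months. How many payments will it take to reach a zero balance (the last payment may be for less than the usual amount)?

Monthly rate r = 11.3%/12 = 0.941667% = 0.00941667.
Recurrence: B ← B·(1+r) − £3,125.00.
Month 1: interest £189.13; balance after payment £17,149.13.
Month 2: interest £161.49; balance after payment £14,185.62.
Closed form: n = −ln(1 − rB₀/P)/ln(1+r) = −ln(0.93948)/ln(1.00942) ≈ 6.661, so the balance reaches zero during payment 7.

7 months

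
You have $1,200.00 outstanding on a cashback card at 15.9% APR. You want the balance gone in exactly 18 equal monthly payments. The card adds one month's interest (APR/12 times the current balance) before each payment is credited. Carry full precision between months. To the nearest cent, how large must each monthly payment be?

$75.37

Monthly rate r = 15.9%/12 = 1.325% = 0.01325.
Level-payment amortization: P = B₀·r / (1 − (1+r)^(−n)) = 1200.00·0.01325 / (1 − 1.01325^(−18)).
Denominator 1 − (1+r)^(−18) = 0.210956445.
P = 15.9 / 0.210956445 ≈ 75.37.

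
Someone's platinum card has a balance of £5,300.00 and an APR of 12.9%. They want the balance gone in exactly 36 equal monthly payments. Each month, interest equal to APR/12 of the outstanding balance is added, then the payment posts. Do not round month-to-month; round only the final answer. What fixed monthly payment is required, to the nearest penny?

Monthly rate r = 12.9%/12 = 1.075% = 0.01075.
Level-payment amortization: P = B₀·r / (1 − (1+r)^(−n)) = 5300.00·0.01075 / (1 − 1.01075^(−36)).
Denominator 1 − (1+r)^(−36) = 0.319504904.
P = 56.975 / 0.319504904 ≈ 178.32.

£178.32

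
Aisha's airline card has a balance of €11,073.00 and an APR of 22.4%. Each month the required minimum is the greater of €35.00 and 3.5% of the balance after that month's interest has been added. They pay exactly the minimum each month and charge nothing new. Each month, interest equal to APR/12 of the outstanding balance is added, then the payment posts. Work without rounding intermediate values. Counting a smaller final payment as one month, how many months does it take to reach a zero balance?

182 months

Monthly rate r = 22.4%/12 = 1.86667% = 0.0186667.
While 3.5% of the post-interest balance exceeds €35.00, each month B ← (B·(1+r))·(1 − 0.035), i.e. B shrinks by the factor (1+r)·0.965 = 0.98301.
This holds for months 1–142. Entering month 143 the balance is €972.08; 3.5% of the post-interest balance is now below €35.00, so the flat €35.00 minimum applies from here.
From month 143 a fixed €35.00 at rate r clears €972.08 in 40 more payments. Total: 142 + 40 = 182 months.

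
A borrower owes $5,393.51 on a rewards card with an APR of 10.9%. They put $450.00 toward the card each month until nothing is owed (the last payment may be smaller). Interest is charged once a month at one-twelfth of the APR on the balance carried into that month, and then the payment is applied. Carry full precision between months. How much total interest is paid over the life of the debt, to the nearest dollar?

Monthly rate r = 10.9%/12 = 0.908333% = 0.00908333.
Payoff takes n = ⌈−ln(1 − rB₀/P)/ln(1+r)⌉ = ⌈12.747⌉ = 13 payments; the last is $336.60.
Total paid = 12·$450.00 + $336.60 = $5,736.60.
Total interest = total paid − principal = $5,736.60 − $5,393.51 = $343.09.

$343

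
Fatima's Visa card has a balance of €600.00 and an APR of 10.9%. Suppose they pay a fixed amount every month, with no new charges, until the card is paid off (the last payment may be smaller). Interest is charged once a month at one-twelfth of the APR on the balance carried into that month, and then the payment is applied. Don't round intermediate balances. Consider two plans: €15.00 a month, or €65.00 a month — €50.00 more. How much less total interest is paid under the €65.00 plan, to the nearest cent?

Monthly rate r = 10.9%/12 = 0.908333% = 0.00908333.
At €15.00/mo: n = ⌈−ln(1 − rB₀/P)/ln(1+r)⌉ = 50 payments (last €14.00); total interest = total paid − €600.00 = €149.00.
At €65.00/mo: 10 payments (last €44.56); total interest €29.56.
Interest saved = €149.00 − €29.56 = €119.44.

€119.44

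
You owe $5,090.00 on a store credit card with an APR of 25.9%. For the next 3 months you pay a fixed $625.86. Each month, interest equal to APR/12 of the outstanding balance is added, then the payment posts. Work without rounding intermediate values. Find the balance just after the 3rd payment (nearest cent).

Monthly rate r = 25.9%/12 = 2.15833% = 0.0215833.
Each month: B ← B·(1+r) − $625.86.
Month 1: interest $109.86; balance after payment $4,574.00.
Month 2: interest $98.72; balance after payment $4,046.86.
Month 3: interest $87.34; balance after payment $3,508.35.

$3,508.35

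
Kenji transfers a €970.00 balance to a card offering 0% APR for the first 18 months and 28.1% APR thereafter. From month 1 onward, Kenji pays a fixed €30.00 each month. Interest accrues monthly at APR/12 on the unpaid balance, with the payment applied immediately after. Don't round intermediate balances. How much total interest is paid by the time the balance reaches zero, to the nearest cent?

€100.08

Promo months 1–18 at r₀ = 0%/12 = 0; months 19+ at r₁ = 28.1%/12 = 0.0234167.
After month 18 (no interest yet): B = €970.00 − 18·€30.00 = €430.00.
Then at r₁ with €30.00/mo: n₂ = −ln(1 − r₁·B/P)/ln(1+r₁) ≈ 17.67 → 18 more payments.
Total paid = 35·€30.00 + €20.08 = €1,070.08; interest = €1,070.08 − €970.00 = €100.08.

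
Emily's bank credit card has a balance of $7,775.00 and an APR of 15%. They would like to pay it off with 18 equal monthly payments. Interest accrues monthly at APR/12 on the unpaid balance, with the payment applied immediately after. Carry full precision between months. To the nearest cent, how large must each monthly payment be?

Monthly rate r = 15%/12 = 1.25% = 0.0125.
Level-payment amortization: P = B₀·r / (1 − (1+r)^(−n)) = 7775.00·0.0125 / (1 − 1.0125^(−18)).
Denominator 1 − (1+r)^(−18) = 0.200369362.
P = 97.1875 / 0.200369362 ≈ 485.04.

$485.04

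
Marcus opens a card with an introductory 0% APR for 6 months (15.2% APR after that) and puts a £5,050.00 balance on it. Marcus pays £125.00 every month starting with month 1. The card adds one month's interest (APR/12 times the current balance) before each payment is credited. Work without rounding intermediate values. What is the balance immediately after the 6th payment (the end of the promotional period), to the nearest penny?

£4,300.00

Promo months 1–6 at r₀ = 0%/12 = 0; months 7+ at r₁ = 15.2%/12 = 0.0126667.
After month 6 (no interest yet): B = £5,050.00 − 6·£125.00 = £4,300.00.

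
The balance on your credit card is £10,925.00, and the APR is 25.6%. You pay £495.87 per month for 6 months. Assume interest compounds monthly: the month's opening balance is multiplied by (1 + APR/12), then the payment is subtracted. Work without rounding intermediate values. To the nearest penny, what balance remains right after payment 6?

Monthly rate r = 25.6%/12 = 2.13333% = 0.0213333.
Each month: B ← B·(1+r) − £495.87.
Month 1: interest £233.07; balance after payment £10,662.20.
Month 2: interest £227.46; balance after payment £10,393.79.
Month 3: interest £221.73; balance after payment £10,119.65.
Month 4: interest £215.89; balance after payment £9,839.67.
Month 5: interest £209.91; balance after payment £9,553.71.
Month 6: interest £203.81; balance after payment £9,261.65.

£9,261.65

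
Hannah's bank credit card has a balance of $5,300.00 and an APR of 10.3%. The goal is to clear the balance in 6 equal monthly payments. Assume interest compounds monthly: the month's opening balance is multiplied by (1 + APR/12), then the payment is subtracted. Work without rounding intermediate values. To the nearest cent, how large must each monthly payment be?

Monthly rate r = 10.3%/12 = 0.858333% = 0.00858333.
Level-payment amortization: P = B₀·r / (1 − (1+r)^(−n)) = 5300.00·0.00858333 / (1 − 1.00858^(−6)).
Denominator 1 − (1+r)^(−6) = 0.0499875943.
P = 45.4917 / 0.0499875943 ≈ 910.06.

$910.06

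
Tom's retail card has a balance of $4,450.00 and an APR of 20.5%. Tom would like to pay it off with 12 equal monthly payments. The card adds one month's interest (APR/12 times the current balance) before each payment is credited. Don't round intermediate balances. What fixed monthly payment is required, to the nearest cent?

$413.29

Monthly rate r = 20.5%/12 = 1.70833% = 0.0170833.
Level-payment amortization: P = B₀·r / (1 − (1+r)^(−n)) = 4450.00·0.0170833 / (1 − 1.01708^(−12)).
Denominator 1 − (1+r)^(−12) = 0.183941021.
P = 76.0208 / 0.183941021 ≈ 413.29.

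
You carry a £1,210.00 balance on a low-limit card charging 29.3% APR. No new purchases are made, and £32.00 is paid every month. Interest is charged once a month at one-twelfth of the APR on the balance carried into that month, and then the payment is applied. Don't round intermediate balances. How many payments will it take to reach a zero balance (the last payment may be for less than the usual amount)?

Monthly rate r = 29.3%/12 = 2.44167% = 0.0244167.
Recurrence: B ← B·(1+r) − £32.00.
Month 1: interest £29.54; balance after payment £1,207.54.
Month 2: interest £29.48; balance after payment £1,205.03.
Closed form: n = −ln(1 − rB₀/P)/ln(1+r) = −ln(0.076745)/ln(1.02442) ≈ 106.423, so the balance reaches zero during payment 107.

107 payments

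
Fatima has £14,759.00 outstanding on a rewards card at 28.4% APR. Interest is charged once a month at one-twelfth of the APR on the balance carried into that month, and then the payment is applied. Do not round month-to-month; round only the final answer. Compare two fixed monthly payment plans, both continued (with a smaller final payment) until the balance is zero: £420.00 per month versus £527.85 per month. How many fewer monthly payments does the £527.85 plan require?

Monthly rate r = 28.4%/12 = 2.36667% = 0.0236667.
At £420.00/mo: n = ⌈−ln(1 − rB₀/P)/ln(1+r)⌉ = 77 payments (last £73.33); total interest = total paid − £14,759.00 = £17,234.33.
At £527.85/mo: 47 payments (last £180.54); total interest £9,702.64.
Payments saved = 77 − 47 = 30.

30 fewer payments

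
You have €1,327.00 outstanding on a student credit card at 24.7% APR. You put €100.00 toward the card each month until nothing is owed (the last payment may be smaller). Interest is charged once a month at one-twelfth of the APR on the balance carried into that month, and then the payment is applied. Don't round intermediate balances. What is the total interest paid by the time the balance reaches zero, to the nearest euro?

€239

Monthly rate r = 24.7%/12 = 2.05833% = 0.0205833.
Payoff takes n = ⌈−ln(1 − rB₀/P)/ln(1+r)⌉ = ⌈15.658⌉ = 16 payments; the last is €66.03.
Total paid = 15·€100.00 + €66.03 = €1,566.03.
Total interest = total paid − principal = €1,566.03 − €1,327.00 = €239.03.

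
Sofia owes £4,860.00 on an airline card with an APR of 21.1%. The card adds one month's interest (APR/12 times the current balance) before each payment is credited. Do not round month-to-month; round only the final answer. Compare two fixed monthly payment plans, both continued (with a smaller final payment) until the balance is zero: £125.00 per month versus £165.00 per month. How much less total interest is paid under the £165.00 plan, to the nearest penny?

Monthly rate r = 21.1%/12 = 1.75833% = 0.0175833.
At £125.00/mo: n = ⌈−ln(1 − rB₀/P)/ln(1+r)⌉ = 67 payments (last £3.32); total interest = total paid − £4,860.00 = £3,393.32.
At £165.00/mo: 42 payments (last £141.89); total interest £2,046.89.
Interest saved = £3,393.32 − £2,046.89 = £1,346.43.

£1,346.43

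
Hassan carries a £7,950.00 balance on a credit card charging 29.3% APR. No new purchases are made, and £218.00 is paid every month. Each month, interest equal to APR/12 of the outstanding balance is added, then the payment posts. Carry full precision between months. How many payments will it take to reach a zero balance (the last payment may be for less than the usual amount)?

92 payments

Monthly rate r = 29.3%/12 = 2.44167% = 0.0244167.
Recurrence: B ← B·(1+r) − £218.00.
Month 1: interest £194.11; balance after payment £7,926.11.
Month 2: interest £193.53; balance after payment £7,901.64.
Closed form: n = −ln(1 − rB₀/P)/ln(1+r) = −ln(0.10958)/ln(1.02442) ≈ 91.660, so the balance reaches zero during payment 92.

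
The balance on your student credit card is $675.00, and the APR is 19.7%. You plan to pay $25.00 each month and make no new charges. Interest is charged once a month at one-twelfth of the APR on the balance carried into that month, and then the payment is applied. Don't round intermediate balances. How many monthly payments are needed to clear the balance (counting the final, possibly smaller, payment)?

Monthly rate r = 19.7%/12 = 1.64167% = 0.0164167.
Recurrence: B ← B·(1+r) − $25.00.
Month 1: interest $11.08; balance after payment $661.08.
Month 2: interest $10.85; balance after payment $646.93.
Closed form: n = −ln(1 − rB₀/P)/ln(1+r) = −ln(0.55675)/ln(1.01642) ≈ 35.965, so the balance reaches zero during payment 36.

36 payments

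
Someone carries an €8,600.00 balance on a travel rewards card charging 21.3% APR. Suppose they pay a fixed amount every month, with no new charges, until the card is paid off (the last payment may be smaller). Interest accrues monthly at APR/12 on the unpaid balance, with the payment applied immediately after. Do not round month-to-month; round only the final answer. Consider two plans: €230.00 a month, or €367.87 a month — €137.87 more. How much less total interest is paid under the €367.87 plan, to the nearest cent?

€3,036.45

Monthly rate r = 21.3%/12 = 1.775% = 0.01775.
At €230.00/mo: n = ⌈−ln(1 − rB₀/P)/ln(1+r)⌉ = 62 payments (last €215.63); total interest = total paid − €8,600.00 = €5,645.63.
At €367.87/mo: 31 payments (last €173.08); total interest €2,609.18.
Interest saved = €5,645.63 − €2,609.18 = €3,036.45.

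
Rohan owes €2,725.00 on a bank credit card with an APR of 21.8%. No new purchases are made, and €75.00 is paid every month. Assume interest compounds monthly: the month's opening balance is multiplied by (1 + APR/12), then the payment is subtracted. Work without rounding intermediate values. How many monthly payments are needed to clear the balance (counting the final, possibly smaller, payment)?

60 months

Monthly rate r = 21.8%/12 = 1.81667% = 0.0181667.
Recurrence: B ← B·(1+r) − €75.00.
Month 1: interest €49.50; balance after payment €2,699.50.
Month 2: interest €49.04; balance after payment €2,673.55.
Closed form: n = −ln(1 − rB₀/P)/ln(1+r) = −ln(0.33994)/ln(1.01817) ≈ 59.931, so the balance reaches zero during payment 60.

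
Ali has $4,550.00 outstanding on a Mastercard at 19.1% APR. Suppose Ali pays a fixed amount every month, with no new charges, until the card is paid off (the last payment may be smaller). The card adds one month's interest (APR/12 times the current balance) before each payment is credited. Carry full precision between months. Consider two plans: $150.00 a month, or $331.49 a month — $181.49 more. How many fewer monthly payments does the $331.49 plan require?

Monthly rate r = 19.1%/12 = 1.59167% = 0.0159167.
At $150.00/mo: n = ⌈−ln(1 − rB₀/P)/ln(1+r)⌉ = 42 payments (last $113.18); total interest = total paid − $4,550.00 = $1,713.18.
At $331.49/mo: 16 payments (last $202.83); total interest $625.18.
Payments saved = 42 − 16 = 26.

26 fewer payments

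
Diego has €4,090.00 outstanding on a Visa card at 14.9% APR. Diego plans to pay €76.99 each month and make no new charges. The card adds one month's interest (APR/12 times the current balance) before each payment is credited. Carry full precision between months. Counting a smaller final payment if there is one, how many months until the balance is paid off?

Monthly rate r = 14.9%/12 = 1.24167% = 0.0124167.
Recurrence: B ← B·(1+r) − €76.99.
Month 1: interest €50.78; balance after payment €4,063.79.
Month 2: interest €50.46; balance after payment €4,037.26.
Closed form: n = −ln(1 − rB₀/P)/ln(1+r) = −ln(0.34038)/ln(1.01242) ≈ 87.332, so the balance reaches zero during payment 88.

88 months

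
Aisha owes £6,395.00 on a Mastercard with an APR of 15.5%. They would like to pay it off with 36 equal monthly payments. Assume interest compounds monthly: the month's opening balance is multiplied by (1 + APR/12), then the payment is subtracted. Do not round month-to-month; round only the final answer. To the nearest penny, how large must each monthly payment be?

Monthly rate r = 15.5%/12 = 1.29167% = 0.0129167.
Level-payment amortization: P = B₀·r / (1 − (1+r)^(−n)) = 6395.00·0.0129167 / (1 − 1.01292^(−36)).
Denominator 1 − (1+r)^(−36) = 0.369991827.
P = 82.6021 / 0.369991827 ≈ 223.25.

£223.25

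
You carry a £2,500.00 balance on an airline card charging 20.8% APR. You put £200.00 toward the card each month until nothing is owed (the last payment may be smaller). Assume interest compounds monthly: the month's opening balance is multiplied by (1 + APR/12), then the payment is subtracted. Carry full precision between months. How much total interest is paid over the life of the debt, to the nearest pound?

£342

Monthly rate r = 20.8%/12 = 1.73333% = 0.0173333.
Payoff takes n = ⌈−ln(1 − rB₀/P)/ln(1+r)⌉ = ⌈14.210⌉ = 15 payments; the last is £42.29.
Total paid = 14·£200.00 + £42.29 = £2,842.29.
Total interest = total paid − principal = £2,842.29 − £2,500.00 = £342.29.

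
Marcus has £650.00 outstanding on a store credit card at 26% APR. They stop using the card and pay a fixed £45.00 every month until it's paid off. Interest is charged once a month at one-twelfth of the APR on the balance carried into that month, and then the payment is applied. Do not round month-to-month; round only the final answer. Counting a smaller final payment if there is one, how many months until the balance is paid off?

Monthly rate r = 26%/12 = 2.16667% = 0.0216667.
Recurrence: B ← B·(1+r) − £45.00.
Month 1: interest £14.08; balance after payment £619.08.
Month 2: interest £13.41; balance after payment £587.50.
Closed form: n = −ln(1 − rB₀/P)/ln(1+r) = −ln(0.68704)/ln(1.02167) ≈ 17.512, so the balance reaches zero during payment 18.

18 months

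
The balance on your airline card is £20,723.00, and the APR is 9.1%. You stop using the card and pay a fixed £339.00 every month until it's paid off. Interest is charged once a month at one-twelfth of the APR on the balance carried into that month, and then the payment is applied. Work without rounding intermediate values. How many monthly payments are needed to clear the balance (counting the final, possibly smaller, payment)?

Monthly rate r = 9.1%/12 = 0.758333% = 0.00758333.
Recurrence: B ← B·(1+r) − £339.00.
Month 1: interest £157.15; balance after payment £20,541.15.
Month 2: interest £155.77; balance after payment £20,357.92.
Closed form: n = −ln(1 − rB₀/P)/ln(1+r) = −ln(0.53643)/ln(1.00758) ≈ 82.440, so the balance reaches zero during payment 83.

83 months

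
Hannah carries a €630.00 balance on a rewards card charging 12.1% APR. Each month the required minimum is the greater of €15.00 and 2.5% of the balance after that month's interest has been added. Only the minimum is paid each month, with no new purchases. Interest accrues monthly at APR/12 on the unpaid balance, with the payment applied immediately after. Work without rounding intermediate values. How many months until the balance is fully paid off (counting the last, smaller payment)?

Monthly rate r = 12.1%/12 = 1.00833% = 0.0100833.
While 2.5% of the post-interest balance exceeds €15.00, each month B ← (B·(1+r))·(1 − 0.025), i.e. B shrinks by the factor (1+r)·0.975 = 0.98483.
This holds for months 1–4. Entering month 5 the balance is €592.64; 2.5% of the post-interest balance is now below €15.00, so the flat €15.00 minimum applies from here.
From month 5 a fixed €15.00 at rate r clears €592.64 in 51 more payments. Total: 4 + 51 = 55 months.

55 months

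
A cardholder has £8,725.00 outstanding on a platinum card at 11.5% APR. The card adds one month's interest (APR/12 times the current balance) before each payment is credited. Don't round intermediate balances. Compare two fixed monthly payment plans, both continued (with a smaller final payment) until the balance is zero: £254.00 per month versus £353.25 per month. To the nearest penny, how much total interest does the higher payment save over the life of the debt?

Monthly rate r = 11.5%/12 = 0.958333% = 0.00958333.
At £254.00/mo: n = ⌈−ln(1 − rB₀/P)/ln(1+r)⌉ = 42 payments (last £219.19); total interest = total paid − £8,725.00 = £1,908.19.
At £353.25/mo: 29 payments (last £113.31); total interest £1,279.31.
Interest saved = £1,908.19 − £1,279.31 = £628.88.

£628.88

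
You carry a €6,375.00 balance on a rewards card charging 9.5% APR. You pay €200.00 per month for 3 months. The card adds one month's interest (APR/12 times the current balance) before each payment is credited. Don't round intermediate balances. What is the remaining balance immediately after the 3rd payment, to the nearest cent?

Monthly rate r = 9.5%/12 = 0.791667% = 0.00791667.
Each month: B ← B·(1+r) − €200.00.
Month 1: interest €50.47; balance after payment €6,225.47.
Month 2: interest €49.28; balance after payment €6,074.75.
Month 3: interest €48.09; balance after payment €5,922.85.

€5,922.85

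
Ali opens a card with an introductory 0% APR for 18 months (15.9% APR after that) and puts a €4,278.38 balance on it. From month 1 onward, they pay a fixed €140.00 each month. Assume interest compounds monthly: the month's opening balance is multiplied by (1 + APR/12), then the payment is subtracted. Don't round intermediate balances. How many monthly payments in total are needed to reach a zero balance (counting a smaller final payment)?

Promo months 1–18 at r₀ = 0%/12 = 0; months 19+ at r₁ = 15.9%/12 = 0.01325.
After month 18 (no interest yet): B = €4,278.38 − 18·€140.00 = €1,758.38.
Then at r₁ with €140.00/mo: n₂ = −ln(1 − r₁·B/P)/ln(1+r₁) ≈ 13.83 → 14 more payments.

32 months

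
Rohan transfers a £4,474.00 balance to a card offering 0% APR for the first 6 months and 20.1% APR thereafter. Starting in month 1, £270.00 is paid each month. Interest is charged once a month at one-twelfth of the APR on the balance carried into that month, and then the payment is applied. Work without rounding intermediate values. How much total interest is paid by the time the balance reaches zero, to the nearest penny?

Promo months 1–6 at r₀ = 0%/12 = 0; months 7+ at r₁ = 20.1%/12 = 0.01675.
After month 6 (no interest yet): B = £4,474.00 − 6·£270.00 = £2,854.00.
Then at r₁ with £270.00/mo: n₂ = −ln(1 − r₁·B/P)/ln(1+r₁) ≈ 11.73 → 12 more payments.
Total paid = 17·£270.00 + £197.77 = £4,787.77; interest = £4,787.77 − £4,474.00 = £313.77.

£313.77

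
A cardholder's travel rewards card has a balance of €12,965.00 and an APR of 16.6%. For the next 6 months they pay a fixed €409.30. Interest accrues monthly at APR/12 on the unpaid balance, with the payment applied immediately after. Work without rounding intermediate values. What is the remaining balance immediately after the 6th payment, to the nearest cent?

€11,536.69

Monthly rate r = 16.6%/12 = 1.38333% = 0.0138333.
Each month: B ← B·(1+r) − €409.30.
Month 1: interest €179.35; balance after payment €12,735.05.
Month 2: interest €176.17; balance after payment €12,501.92.
Month 3: interest €172.94; balance after payment €12,265.56.
Month 4: interest €169.67; balance after payment €12,025.93.
Month 5: interest €166.36; balance after payment €11,782.99.
Month 6: interest €163.00; balance after payment €11,536.69.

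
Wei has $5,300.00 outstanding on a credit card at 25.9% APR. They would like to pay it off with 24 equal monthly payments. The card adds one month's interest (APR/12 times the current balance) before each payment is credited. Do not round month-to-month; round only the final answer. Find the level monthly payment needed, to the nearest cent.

Monthly rate r = 25.9%/12 = 2.15833% = 0.0215833.
Level-payment amortization: P = B₀·r / (1 − (1+r)^(−n)) = 5300.00·0.0215833 / (1 − 1.02158^(−24)).
Denominator 1 − (1+r)^(−24) = 0.400997239.
P = 114.392 / 0.400997239 ≈ 285.27.

$285.27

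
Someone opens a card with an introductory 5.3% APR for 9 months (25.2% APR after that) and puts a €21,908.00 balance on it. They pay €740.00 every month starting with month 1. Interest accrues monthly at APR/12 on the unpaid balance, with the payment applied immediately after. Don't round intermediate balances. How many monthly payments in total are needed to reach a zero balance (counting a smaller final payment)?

Promo months 1–9 at r₀ = 5.3%/12 = 0.00441667; months 10+ at r₁ = 25.2%/12 = 0.021.
After month 9: iterate B ← B·(1+r₀) − €740.00 for 9 months → €16,015.51.
Then at r₁ with €740.00/mo: n₂ = −ln(1 − r₁·B/P)/ln(1+r₁) ≈ 29.16 → 30 more payments.

39 months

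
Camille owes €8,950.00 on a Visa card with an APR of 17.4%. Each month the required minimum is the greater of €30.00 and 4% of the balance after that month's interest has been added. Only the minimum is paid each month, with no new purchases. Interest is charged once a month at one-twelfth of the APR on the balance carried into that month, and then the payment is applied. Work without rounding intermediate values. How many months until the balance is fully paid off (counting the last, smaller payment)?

Monthly rate r = 17.4%/12 = 1.45% = 0.0145.
While 4% of the post-interest balance exceeds €30.00, each month B ← (B·(1+r))·(1 − 0.04), i.e. B shrinks by the factor (1+r)·0.96 = 0.97392.
This holds for months 1–95. Entering month 96 the balance is €727.00; 4% of the post-interest balance is now below €30.00, so the flat €30.00 minimum applies from here.
From month 96 a fixed €30.00 at rate r clears €727.00 in 31 more payments. Total: 95 + 31 = 126 months.

126 months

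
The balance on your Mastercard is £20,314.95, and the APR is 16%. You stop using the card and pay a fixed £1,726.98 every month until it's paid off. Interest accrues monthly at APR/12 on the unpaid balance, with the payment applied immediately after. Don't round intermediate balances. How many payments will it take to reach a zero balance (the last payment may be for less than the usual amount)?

13 months

Monthly rate r = 16%/12 = 1.33333% = 0.0133333.
Recurrence: B ← B·(1+r) − £1,726.98.
Month 1: interest £270.87; balance after payment £18,858.84.
Month 2: interest £251.45; balance after payment £17,383.31.
Closed form: n = −ln(1 − rB₀/P)/ln(1+r) = −ln(0.84316)/ln(1.01333) ≈ 12.880, so the balance reaches zero during payment 13.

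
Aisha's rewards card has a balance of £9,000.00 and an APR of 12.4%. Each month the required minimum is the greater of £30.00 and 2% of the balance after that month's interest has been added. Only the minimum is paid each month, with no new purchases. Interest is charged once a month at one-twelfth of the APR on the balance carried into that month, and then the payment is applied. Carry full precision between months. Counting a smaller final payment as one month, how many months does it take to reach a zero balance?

Monthly rate r = 12.4%/12 = 1.03333% = 0.0103333.
While 2% of the post-interest balance exceeds £30.00, each month B ← (B·(1+r))·(1 − 0.02), i.e. B shrinks by the factor (1+r)·0.98 = 0.99013.
This holds for months 1–182. Entering month 183 the balance is £1,478.97; 2% of the post-interest balance is now below £30.00, so the flat £30.00 minimum applies from here.
From month 183 a fixed £30.00 at rate r clears £1,478.97 in 70 more payments. Total: 182 + 70 = 252 months.

252 months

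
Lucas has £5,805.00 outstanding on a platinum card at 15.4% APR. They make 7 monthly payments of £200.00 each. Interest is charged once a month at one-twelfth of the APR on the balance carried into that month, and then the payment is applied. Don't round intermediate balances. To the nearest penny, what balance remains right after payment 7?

£4,891.93

Monthly rate r = 15.4%/12 = 1.28333% = 0.0128333.
Each month: B ← B·(1+r) − £200.00.
Month 1: interest £74.50; balance after payment £5,679.50.
Month 2: interest £72.89; balance after payment £5,552.38.
Month 3: interest £71.26; balance after payment £5,423.64.
Month 4: interest £69.60; balance after payment £5,293.24.
Month 5: interest £67.93; balance after payment £5,161.17.
Month 6: interest £66.24; balance after payment £5,027.41.
Month 7: interest £64.52; balance after payment £4,891.93.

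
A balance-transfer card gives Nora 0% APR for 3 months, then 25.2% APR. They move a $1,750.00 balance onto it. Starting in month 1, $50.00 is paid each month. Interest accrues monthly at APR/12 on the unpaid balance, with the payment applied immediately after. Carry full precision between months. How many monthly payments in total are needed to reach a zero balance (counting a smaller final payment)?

Promo months 1–3 at r₀ = 0%/12 = 0; months 4+ at r₁ = 25.2%/12 = 0.021.
After month 3 (no interest yet): B = $1,750.00 − 3·$50.00 = $1,600.00.
Then at r₁ with $50.00/mo: n₂ = −ln(1 − r₁·B/P)/ln(1+r₁) ≈ 53.64 → 54 more payments.

57 payments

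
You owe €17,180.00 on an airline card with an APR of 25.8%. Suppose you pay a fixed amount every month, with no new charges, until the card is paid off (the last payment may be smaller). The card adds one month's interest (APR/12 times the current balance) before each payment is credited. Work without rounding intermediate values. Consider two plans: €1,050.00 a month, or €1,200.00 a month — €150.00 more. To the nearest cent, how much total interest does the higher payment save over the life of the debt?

Monthly rate r = 25.8%/12 = 2.15% = 0.0215.
At €1,050.00/mo: n = ⌈−ln(1 − rB₀/P)/ln(1+r)⌉ = 21 payments (last €401.66); total interest = total paid − €17,180.00 = €4,221.66.
At €1,200.00/mo: 18 payments (last €356.14); total interest €3,576.14.
Interest saved = €4,221.66 − €3,576.14 = €645.52.

€645.52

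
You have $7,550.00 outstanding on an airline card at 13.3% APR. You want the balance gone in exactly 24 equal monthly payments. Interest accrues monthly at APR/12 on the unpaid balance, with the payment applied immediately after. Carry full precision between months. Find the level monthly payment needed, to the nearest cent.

$360.01

Monthly rate r = 13.3%/12 = 1.10833% = 0.0110833.
Level-payment amortization: P = B₀·r / (1 − (1+r)^(−n)) = 7550.00·0.0110833 / (1 − 1.01108^(−24)).
Denominator 1 − (1+r)^(−24) = 0.232438536.
P = 83.6792 / 0.232438536 ≈ 360.01.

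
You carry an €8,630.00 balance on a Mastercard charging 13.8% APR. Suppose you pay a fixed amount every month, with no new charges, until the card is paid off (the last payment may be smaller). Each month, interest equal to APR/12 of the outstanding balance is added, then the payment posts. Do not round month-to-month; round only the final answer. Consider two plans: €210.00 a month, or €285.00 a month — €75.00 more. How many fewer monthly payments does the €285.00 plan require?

18 fewer payments

Monthly rate r = 13.8%/12 = 1.15% = 0.0115.
At €210.00/mo: n = ⌈−ln(1 − rB₀/P)/ln(1+r)⌉ = 56 payments (last €200.17); total interest = total paid − €8,630.00 = €3,120.17.
At €285.00/mo: 38 payments (last €124.74); total interest €2,039.74.
Payments saved = 56 − 38 = 18.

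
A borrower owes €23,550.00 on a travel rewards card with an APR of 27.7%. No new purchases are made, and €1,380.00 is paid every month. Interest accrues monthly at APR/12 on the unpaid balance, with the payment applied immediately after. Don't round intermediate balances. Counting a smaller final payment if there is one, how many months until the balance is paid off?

22 months

Monthly rate r = 27.7%/12 = 2.30833% = 0.0230833.
Recurrence: B ← B·(1+r) − €1,380.00.
Month 1: interest €543.61; balance after payment €22,713.61.
Month 2: interest €524.31; balance after payment €21,857.92.
Closed form: n = −ln(1 − rB₀/P)/ln(1+r) = −ln(0.60608)/ln(1.02308) ≈ 21.942, so the balance reaches zero during payment 22.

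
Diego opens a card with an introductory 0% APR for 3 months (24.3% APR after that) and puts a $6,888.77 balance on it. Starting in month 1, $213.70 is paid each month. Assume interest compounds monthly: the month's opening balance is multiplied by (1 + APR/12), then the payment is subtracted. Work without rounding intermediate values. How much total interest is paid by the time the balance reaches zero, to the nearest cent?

Promo months 1–3 at r₀ = 0%/12 = 0; months 4+ at r₁ = 24.3%/12 = 0.02025.
After month 3 (no interest yet): B = $6,888.77 − 3·$213.70 = $6,247.67.
Then at r₁ with $213.70/mo: n₂ = −ln(1 − r₁·B/P)/ln(1+r₁) ≈ 44.72 → 45 more payments.
Total paid = 47·$213.70 + $154.42 = $10,198.32; interest = $10,198.32 − $6,888.77 = $3,309.55.

$3,309.55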